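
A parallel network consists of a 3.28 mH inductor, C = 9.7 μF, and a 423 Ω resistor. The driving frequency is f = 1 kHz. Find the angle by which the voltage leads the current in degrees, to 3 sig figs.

-79.2°

ω = 2πf = 6283 rad/s
X_L = ωL = 20.6 Ω
X_C = 1/(ωC) = 16.4 Ω
Parallel: admittances add. Y = 1/R + 1/(jωL) + jωC
Y = (0.00236 + j0.0124) S
|Y| = 0.0126 S → |Z| = 1/|Y| = 79.1 Ω, ∠Z = −∠Y = -79.2°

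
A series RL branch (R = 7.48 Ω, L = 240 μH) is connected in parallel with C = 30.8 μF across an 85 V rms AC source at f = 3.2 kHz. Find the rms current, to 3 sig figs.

48.1 A

ω = 2πf = 20110 rad/s
X_L = ωL = 4.83 Ω
X_C = 1/(ωC) = 1.61 Ω
Branch 1 (R+jX_L): Z₁ = 7.48 + j4.83 Ω, |Z₁| = 8.90 Ω
Branch 2 (−jX_C): Z₂ = −j1.61 Ω
Parallel: Z = Z₁Z₂/(Z₁+Z₂), |Z| = 1.77 Ω, ∠Z = -80.4°
I = V/|Z| = 85/1.77 = 48.1 A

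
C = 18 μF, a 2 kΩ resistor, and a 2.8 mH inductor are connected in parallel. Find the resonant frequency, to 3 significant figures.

ω₀ = 1/√(LC) = 1/√(0.0028 × 1.8e-05) = 4454 rad/s
f₀ = ω₀/(2π) = 709 Hz

709 Hz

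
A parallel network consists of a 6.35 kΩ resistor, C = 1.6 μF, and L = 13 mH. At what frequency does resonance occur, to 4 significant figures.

1.104 kHz

ω₀ = 1/√(LC) = 1/√(0.013 × 1.6e-06) = 6934 rad/s
f₀ = ω₀/(2π) = 1.104 kHz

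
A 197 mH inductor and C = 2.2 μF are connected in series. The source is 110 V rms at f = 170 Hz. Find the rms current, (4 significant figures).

511.3 mA

ω = 2πf = 1068 rad/s
X_L = ωL = 210.4 Ω
X_C = 1/(ωC) = 425.5 Ω
Net reactance X = X_L − X_C = -215.1 Ω
Z = − j215.1 Ω
|Z| = √(0² + 215.1²) = 215.1 Ω
I = V/|Z| = 110/215.1 = 511.3 mA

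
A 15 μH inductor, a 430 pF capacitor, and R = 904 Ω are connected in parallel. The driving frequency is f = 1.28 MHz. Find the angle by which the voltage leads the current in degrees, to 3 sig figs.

77.1°

ω = 2πf = 8.042e+06 rad/s
X_L = ωL = 121 Ω
X_C = 1/(ωC) = 289 Ω
Parallel: admittances add. Y = 1/R + 1/(jωL) + jωC
Y = (0.00111 − j0.00483) S
|Y| = 0.00496 S → |Z| = 1/|Y| = 202 Ω, ∠Z = −∠Y = 77.1°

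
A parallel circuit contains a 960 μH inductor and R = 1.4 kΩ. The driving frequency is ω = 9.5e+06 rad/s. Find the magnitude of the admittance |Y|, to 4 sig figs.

X_L = ωL = 9120 Ω
Parallel: admittances add. Y = 1/R + 1/(jωL)
Y = (0.0007143 − j0.0001096) S
|Y| = 0.0007227 S → |Z| = 1/|Y| = 1384 Ω, ∠Z = −∠Y = 8.727°

722.7 μS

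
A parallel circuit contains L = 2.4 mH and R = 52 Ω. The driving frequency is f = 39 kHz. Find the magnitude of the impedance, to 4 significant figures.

51.80 Ω

ω = 2πf = 245000 rad/s
X_L = ωL = 588.1 Ω
Parallel: admittances add. Y = 1/R + 1/(jωL)
Y = (0.01923 − j0.001700) S
|Y| = 0.01931 S → |Z| = 1/|Y| = 51.80 Ω, ∠Z = −∠Y = 5.053°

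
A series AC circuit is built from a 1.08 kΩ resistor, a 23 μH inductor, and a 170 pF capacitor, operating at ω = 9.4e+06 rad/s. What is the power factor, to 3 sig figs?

X_L = ωL = 216 Ω
X_C = 1/(ωC) = 626 Ω
Net reactance X = X_L − X_C = -410 Ω
Z = 1080 − j410 Ω
|Z| = √(1080² + 410²) = 1160 Ω
∠Z = arctan(-410/1080) = -20.8°
cos φ = cos(-20.8°) = 0.935

0.935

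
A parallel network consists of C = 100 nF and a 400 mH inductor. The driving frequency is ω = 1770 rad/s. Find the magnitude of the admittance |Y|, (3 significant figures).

1.24 mS

X_L = ωL = 708 Ω
X_C = 1/(ωC) = 5650 Ω
Parallel: admittances add. Y = 1/(jωL) + jωC
Y = (0 − j0.00124) S
|Y| = 0.00124 S → |Z| = 1/|Y| = 809 Ω, ∠Z = −∠Y = 90.0°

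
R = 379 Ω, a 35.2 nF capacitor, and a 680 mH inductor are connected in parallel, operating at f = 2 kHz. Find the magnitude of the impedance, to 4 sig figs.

376.2 Ω

ω = 2πf = 12570 rad/s
X_L = ωL = 8545 Ω
X_C = 1/(ωC) = 2261 Ω
Parallel: admittances add. Y = 1/R + 1/(jωL) + jωC
Y = (0.002639 + j0.0003253) S
|Y| = 0.002659 S → |Z| = 1/|Y| = 376.2 Ω, ∠Z = −∠Y = -7.029°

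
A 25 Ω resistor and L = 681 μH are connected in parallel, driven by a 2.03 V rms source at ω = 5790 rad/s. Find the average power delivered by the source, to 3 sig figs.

165 mW

X_L = ωL = 3.94 Ω
Parallel: admittances add. Y = 1/R + 1/(jωL)
Y = (0.0400 − j0.254) S
|Y| = 0.257 S → |Z| = 1/|Y| = 3.89 Ω, ∠Z = −∠Y = 81.0°
I = V/|Z| = 521 mA
P = VI cos φ = 2.03 × 0.521 × cos(81.0°) = 165 mW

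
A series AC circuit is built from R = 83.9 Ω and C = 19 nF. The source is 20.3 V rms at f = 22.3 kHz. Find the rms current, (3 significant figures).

ω = 2πf = 140100 rad/s
X_C = 1/(ωC) = 376 Ω
Z = 83.9 − j376 Ω
|Z| = √(83.9² + 376²) = 385 Ω
I = V/|Z| = 20.3/385 = 52.7 mA

52.7 mA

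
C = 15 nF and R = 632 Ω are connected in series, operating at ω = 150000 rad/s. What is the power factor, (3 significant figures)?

0.818

X_C = 1/(ωC) = 444 Ω
Z = 632 − j444 Ω
|Z| = √(632² + 444²) = 773 Ω
∠Z = arctan(-444/632) = -35.1°
cos φ = cos(-35.1°) = 0.818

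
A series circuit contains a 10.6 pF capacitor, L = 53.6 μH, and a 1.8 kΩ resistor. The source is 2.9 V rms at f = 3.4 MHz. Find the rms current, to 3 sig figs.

ω = 2πf = 2.136e+07 rad/s
X_L = ωL = 1150 Ω
X_C = 1/(ωC) = 4420 Ω
Net reactance X = X_L − X_C = -3270 Ω
Z = 1800 − j3270 Ω
|Z| = √(1800² + 3270²) = 3730 Ω
I = V/|Z| = 2.9/3730 = 777 μA

777 μA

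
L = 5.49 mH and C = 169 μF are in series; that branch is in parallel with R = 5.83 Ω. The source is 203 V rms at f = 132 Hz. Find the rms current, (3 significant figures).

86.0 A

ω = 2πf = 829.4 rad/s
X_L = ωL = 4.55 Ω
X_C = 1/(ωC) = 7.13 Ω
Branch 1: Z₁ = R = 5.83 Ω
Branch 2 (series LC): Z₂ = j(X_L − X_C) = −j2.58 Ω
Parallel: Z = Z₁Z₂/(Z₁+Z₂), |Z| = 2.36 Ω, ∠Z = -66.1°
I = V/|Z| = 203/2.36 = 86.0 A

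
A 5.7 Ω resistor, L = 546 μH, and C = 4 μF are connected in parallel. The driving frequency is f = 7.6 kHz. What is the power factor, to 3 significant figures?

ω = 2πf = 47750 rad/s
X_L = ωL = 26.1 Ω
X_C = 1/(ωC) = 5.24 Ω
Parallel: admittances add. Y = 1/R + 1/(jωL) + jωC
Y = (0.175 + j0.153) S
|Y| = 0.233 S → |Z| = 1/|Y| = 4.30 Ω, ∠Z = −∠Y = -41.0°
cos φ = cos(-41.0°) = 0.754

0.754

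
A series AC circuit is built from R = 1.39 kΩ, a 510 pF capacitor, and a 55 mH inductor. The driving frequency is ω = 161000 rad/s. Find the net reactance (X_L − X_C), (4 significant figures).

-3324 Ω

X_L = ωL = 8855 Ω
X_C = 1/(ωC) = 12180 Ω
X = 8855 − 12180 = -3324 Ω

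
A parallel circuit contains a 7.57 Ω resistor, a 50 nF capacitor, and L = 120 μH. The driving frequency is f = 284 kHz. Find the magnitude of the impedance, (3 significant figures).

6.38 Ω

ω = 2πf = 1.784e+06 rad/s
X_L = ωL = 214 Ω
X_C = 1/(ωC) = 11.2 Ω
Parallel: admittances add. Y = 1/R + 1/(jωL) + jωC
Y = (0.132 + j0.0846) S
|Y| = 0.157 S → |Z| = 1/|Y| = 6.38 Ω, ∠Z = −∠Y = -32.6°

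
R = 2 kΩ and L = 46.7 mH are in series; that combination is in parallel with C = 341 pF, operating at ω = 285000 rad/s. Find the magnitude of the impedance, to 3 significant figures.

38200 Ω

X_L = ωL = 13300 Ω
X_C = 1/(ωC) = 10300 Ω
Branch 1 (R+jX_L): Z₁ = 2000 + j13300 Ω, |Z₁| = 13500 Ω
Branch 2 (−jX_C): Z₂ = −j10300 Ω
Parallel: Z = Z₁Z₂/(Z₁+Z₂), |Z| = 38200 Ω, ∠Z = -65.0°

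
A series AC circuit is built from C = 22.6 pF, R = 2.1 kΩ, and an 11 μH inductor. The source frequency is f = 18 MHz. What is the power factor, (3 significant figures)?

ω = 2πf = 1.131e+08 rad/s
X_L = ωL = 1240 Ω
X_C = 1/(ωC) = 391 Ω
Net reactance X = X_L − X_C = 853 Ω
Z = 2100 + j853 Ω
|Z| = √(2100² + 853²) = 2270 Ω
∠Z = arctan(853/2100) = 22.1°
cos φ = cos(22.1°) = 0.927

0.927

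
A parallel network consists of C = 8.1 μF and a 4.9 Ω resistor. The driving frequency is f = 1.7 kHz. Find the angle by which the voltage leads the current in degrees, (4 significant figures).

ω = 2πf = 10680 rad/s
X_C = 1/(ωC) = 11.56 Ω
Parallel: admittances add. Y = 1/R + jωC
Y = (0.2041 + j0.08652) S
|Y| = 0.2217 S → |Z| = 1/|Y| = 4.511 Ω, ∠Z = −∠Y = -22.97°

-22.97°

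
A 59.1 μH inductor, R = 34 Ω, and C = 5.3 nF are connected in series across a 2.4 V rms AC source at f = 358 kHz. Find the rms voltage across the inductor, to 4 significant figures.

5.345 V

ω = 2πf = 2.249e+06 rad/s
X_L = ωL = 132.9 Ω
X_C = 1/(ωC) = 83.88 Ω
Net reactance X = X_L − X_C = 49.06 Ω
Z = 34.00 + j49.06 Ω
|Z| = √(34.00² + 49.06²) = 59.69 Ω
I = V/|Z| = 40.21 mA
V_L = I·|Z_L| = 0.04021 × 132.9 = 5.345 V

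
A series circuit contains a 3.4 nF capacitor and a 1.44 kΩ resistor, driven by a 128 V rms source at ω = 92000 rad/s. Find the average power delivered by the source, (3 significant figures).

1.92 W

X_C = 1/(ωC) = 3200 Ω
Z = 1440 − j3200 Ω
|Z| = √(1440² + 3200²) = 3510 Ω
∠Z = arctan(-3200/1440) = -65.8°
I = V/|Z| = 36.5 mA
P = VI cos φ = 128 × 0.0365 × cos(-65.8°) = 1.92 W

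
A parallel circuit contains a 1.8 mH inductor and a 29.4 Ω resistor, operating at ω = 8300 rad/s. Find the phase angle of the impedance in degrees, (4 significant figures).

63.06°

X_L = ωL = 14.94 Ω
Parallel: admittances add. Y = 1/R + 1/(jωL)
Y = (0.03401 − j0.06693) S
|Y| = 0.07508 S → |Z| = 1/|Y| = 13.32 Ω, ∠Z = −∠Y = 63.06°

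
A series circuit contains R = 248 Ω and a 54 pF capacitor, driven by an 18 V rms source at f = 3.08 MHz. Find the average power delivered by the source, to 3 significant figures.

ω = 2πf = 1.935e+07 rad/s
X_C = 1/(ωC) = 957 Ω
Z = 248 − j957 Ω
|Z| = √(248² + 957²) = 989 Ω
∠Z = arctan(-957/248) = -75.5°
I = V/|Z| = 18.2 mA
P = VI cos φ = 18 × 0.0182 × cos(-75.5°) = 82.2 mW

82.2 mW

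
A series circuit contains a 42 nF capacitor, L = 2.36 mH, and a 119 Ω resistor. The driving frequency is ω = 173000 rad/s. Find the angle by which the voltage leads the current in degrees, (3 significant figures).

X_L = ωL = 408 Ω
X_C = 1/(ωC) = 138 Ω
Net reactance X = X_L − X_C = 271 Ω
Z = 119 + j271 Ω
|Z| = √(119² + 271²) = 296 Ω
∠Z = arctan(271/119) = 66.3°

66.3°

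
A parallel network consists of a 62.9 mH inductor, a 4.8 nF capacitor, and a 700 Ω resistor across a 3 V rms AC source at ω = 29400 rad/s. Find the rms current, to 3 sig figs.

4.45 mA

X_L = ωL = 1850 Ω
X_C = 1/(ωC) = 7090 Ω
Parallel: admittances add. Y = 1/R + 1/(jωL) + jωC
Y = (0.00143 − j0.000400) S
|Y| = 0.00148 S → |Z| = 1/|Y| = 674 Ω, ∠Z = −∠Y = 15.6°
I = V/|Z| = 3/674 = 4.45 mA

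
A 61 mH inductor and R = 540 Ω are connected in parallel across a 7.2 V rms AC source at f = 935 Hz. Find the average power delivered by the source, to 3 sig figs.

96.0 mW

ω = 2πf = 5875 rad/s
X_L = ωL = 358 Ω
Parallel: admittances add. Y = 1/R + 1/(jωL)
Y = (0.00185 − j0.00279) S
|Y| = 0.00335 S → |Z| = 1/|Y| = 299 Ω, ∠Z = −∠Y = 56.4°
I = V/|Z| = 24.1 mA
P = VI cos φ = 7.2 × 0.0241 × cos(56.4°) = 96.0 mW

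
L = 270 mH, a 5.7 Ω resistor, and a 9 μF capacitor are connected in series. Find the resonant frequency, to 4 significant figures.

ω₀ = 1/√(LC) = 1/√(0.27 × 9e-06) = 641.5 rad/s
f₀ = ω₀/(2π) = 102.1 Hz

102.1 Hz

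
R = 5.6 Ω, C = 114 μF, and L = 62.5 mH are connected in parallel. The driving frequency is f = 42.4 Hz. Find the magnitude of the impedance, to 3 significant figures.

ω = 2πf = 266.4 rad/s
X_L = ωL = 16.7 Ω
X_C = 1/(ωC) = 32.9 Ω
Parallel: admittances add. Y = 1/R + 1/(jωL) + jωC
Y = (0.179 − j0.0297) S
|Y| = 0.181 S → |Z| = 1/|Y| = 5.52 Ω, ∠Z = −∠Y = 9.44°

5.52 Ω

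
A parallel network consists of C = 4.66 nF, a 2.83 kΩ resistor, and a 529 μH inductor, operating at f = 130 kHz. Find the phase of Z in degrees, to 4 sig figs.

ω = 2πf = 816800 rad/s
X_L = ωL = 432.1 Ω
X_C = 1/(ωC) = 262.7 Ω
Parallel: admittances add. Y = 1/R + 1/(jωL) + jωC
Y = (0.0003534 + j0.001492) S
|Y| = 0.001533 S → |Z| = 1/|Y| = 652.2 Ω, ∠Z = −∠Y = -76.68°

-76.68°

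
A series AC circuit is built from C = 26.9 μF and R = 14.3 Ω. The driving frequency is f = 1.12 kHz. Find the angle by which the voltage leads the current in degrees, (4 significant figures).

-20.27°

ω = 2πf = 7037 rad/s
X_C = 1/(ωC) = 5.283 Ω
Z = 14.30 − j5.283 Ω
|Z| = √(14.30² + 5.283²) = 15.24 Ω
∠Z = arctan(-5.283/14.30) = -20.27°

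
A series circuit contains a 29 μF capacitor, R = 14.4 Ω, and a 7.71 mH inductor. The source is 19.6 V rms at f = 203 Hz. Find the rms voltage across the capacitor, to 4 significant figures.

23.62 V

ω = 2πf = 1275 rad/s
X_L = ωL = 9.834 Ω
X_C = 1/(ωC) = 27.03 Ω
Net reactance X = X_L − X_C = -17.20 Ω
Z = 14.40 − j17.20 Ω
|Z| = √(14.40² + 17.20²) = 22.43 Ω
I = V/|Z| = 873.7 mA
V_C = I·|Z_C| = 0.8737 × 27.03 = 23.62 V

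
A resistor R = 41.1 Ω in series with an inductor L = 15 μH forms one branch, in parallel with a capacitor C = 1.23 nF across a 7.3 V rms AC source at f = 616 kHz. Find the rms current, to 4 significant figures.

ω = 2πf = 3.87e+06 rad/s
X_L = ωL = 58.06 Ω
X_C = 1/(ωC) = 210.1 Ω
Branch 1 (R+jX_L): Z₁ = 41.10 + j58.06 Ω, |Z₁| = 71.13 Ω
Branch 2 (−jX_C): Z₂ = −j210.1 Ω
Parallel: Z = Z₁Z₂/(Z₁+Z₂), |Z| = 94.89 Ω, ∠Z = 39.57°
I = V/|Z| = 7.3/94.89 = 76.93 mA

76.93 mA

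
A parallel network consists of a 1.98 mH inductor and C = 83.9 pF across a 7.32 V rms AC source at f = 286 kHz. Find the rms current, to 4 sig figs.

ω = 2πf = 1.797e+06 rad/s
X_L = ωL = 3558 Ω
X_C = 1/(ωC) = 6633 Ω
Parallel: admittances add. Y = 1/(jωL) + jωC
Y = (0 − j0.0001303) S
|Y| = 0.0001303 S → |Z| = 1/|Y| = 7675 Ω, ∠Z = −∠Y = 90.00°
I = V/|Z| = 7.32/7675 = 953.7 μA

953.7 μA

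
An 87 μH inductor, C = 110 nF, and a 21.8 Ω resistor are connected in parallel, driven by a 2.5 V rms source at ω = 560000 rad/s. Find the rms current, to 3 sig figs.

154 mA

X_L = ωL = 48.7 Ω
X_C = 1/(ωC) = 16.2 Ω
Parallel: admittances add. Y = 1/R + 1/(jωL) + jωC
Y = (0.0459 + j0.0411) S
|Y| = 0.0616 S → |Z| = 1/|Y| = 16.2 Ω, ∠Z = −∠Y = -41.8°
I = V/|Z| = 2.5/16.2 = 154 mA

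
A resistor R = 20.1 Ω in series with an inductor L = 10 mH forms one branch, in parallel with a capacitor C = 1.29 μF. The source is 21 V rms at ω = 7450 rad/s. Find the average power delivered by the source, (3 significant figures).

1.49 W

X_L = ωL = 74.5 Ω
X_C = 1/(ωC) = 104 Ω
Branch 1 (R+jX_L): Z₁ = 20.1 + j74.5 Ω, |Z₁| = 77.2 Ω
Branch 2 (−jX_C): Z₂ = −j104 Ω
Parallel: Z = Z₁Z₂/(Z₁+Z₂), |Z| = 225 Ω, ∠Z = 40.7°
I = V/|Z| = 93.5 mA
P = VI cos φ = 21 × 0.0935 × cos(40.7°) = 1.49 W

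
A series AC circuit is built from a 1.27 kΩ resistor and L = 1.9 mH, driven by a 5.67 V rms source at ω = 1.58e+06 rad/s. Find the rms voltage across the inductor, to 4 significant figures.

X_L = ωL = 3002 Ω
Z = 1270 + j3002 Ω
|Z| = √(1270² + 3002²) = 3260 Ω
I = V/|Z| = 1.739 mA
V_L = I·|Z_L| = 0.001739 × 3002 = 5.222 V

5.222 V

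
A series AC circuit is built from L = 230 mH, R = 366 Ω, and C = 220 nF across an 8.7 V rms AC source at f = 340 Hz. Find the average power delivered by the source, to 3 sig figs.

ω = 2πf = 2136 rad/s
X_L = ωL = 491 Ω
X_C = 1/(ωC) = 2130 Ω
Net reactance X = X_L − X_C = -1640 Ω
Z = 366 − j1640 Ω
|Z| = √(366² + 1640²) = 1680 Ω
∠Z = arctan(-1640/366) = -77.4°
I = V/|Z| = 5.19 mA
P = VI cos φ = 8.7 × 0.00519 × cos(-77.4°) = 9.85 mW

9.85 mW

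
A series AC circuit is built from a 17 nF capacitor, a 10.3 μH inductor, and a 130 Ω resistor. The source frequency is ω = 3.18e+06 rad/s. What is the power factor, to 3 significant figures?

X_L = ωL = 32.8 Ω
X_C = 1/(ωC) = 18.5 Ω
Net reactance X = X_L − X_C = 14.3 Ω
Z = 130 + j14.3 Ω
|Z| = √(130² + 14.3²) = 131 Ω
∠Z = arctan(14.3/130) = 6.26°
cos φ = cos(6.26°) = 0.994

0.994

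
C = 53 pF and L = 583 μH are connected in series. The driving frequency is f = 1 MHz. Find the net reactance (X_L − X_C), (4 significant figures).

ω = 2πf = 6.283e+06 rad/s
X_L = ωL = 3663 Ω
X_C = 1/(ωC) = 3003 Ω
X = 3663 − 3003 = 660.2 Ω

660.2 Ω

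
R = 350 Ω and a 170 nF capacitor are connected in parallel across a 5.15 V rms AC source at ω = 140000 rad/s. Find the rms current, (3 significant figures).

123 mA

X_C = 1/(ωC) = 42.0 Ω
Parallel: admittances add. Y = 1/R + jωC
Y = (0.00286 + j0.0238) S
|Y| = 0.0240 S → |Z| = 1/|Y| = 41.7 Ω, ∠Z = −∠Y = -83.2°
I = V/|Z| = 5.15/41.7 = 123 mA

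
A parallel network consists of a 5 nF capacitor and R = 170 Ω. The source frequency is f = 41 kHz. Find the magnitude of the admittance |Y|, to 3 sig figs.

6.02 mS

ω = 2πf = 257600 rad/s
X_C = 1/(ωC) = 776 Ω
Parallel: admittances add. Y = 1/R + jωC
Y = (0.00588 + j0.00129) S
|Y| = 0.00602 S → |Z| = 1/|Y| = 166 Ω, ∠Z = −∠Y = -12.4°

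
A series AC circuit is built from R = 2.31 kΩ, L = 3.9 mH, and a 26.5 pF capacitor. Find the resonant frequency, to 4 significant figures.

495.1 kHz

ω₀ = 1/√(LC) = 1/√(0.0039 × 2.65e-11) = 3.111e+06 rad/s
f₀ = ω₀/(2π) = 495.1 kHz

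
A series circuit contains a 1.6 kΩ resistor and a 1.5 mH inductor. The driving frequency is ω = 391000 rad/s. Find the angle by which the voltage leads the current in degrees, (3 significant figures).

X_L = ωL = 586 Ω
Z = 1600 + j586 Ω
|Z| = √(1600² + 586²) = 1700 Ω
∠Z = arctan(586/1600) = 20.1°

20.1°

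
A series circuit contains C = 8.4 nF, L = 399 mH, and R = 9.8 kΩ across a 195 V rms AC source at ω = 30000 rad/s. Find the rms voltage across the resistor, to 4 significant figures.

X_L = ωL = 11970 Ω
X_C = 1/(ωC) = 3968 Ω
Net reactance X = X_L − X_C = 8002 Ω
Z = 9800 + j8002 Ω
|Z| = √(9800² + 8002²) = 12650 Ω
I = V/|Z| = 15.41 mA
V_R = I·|Z_R| = 0.01541 × 9800 = 151.0 V

151.0 V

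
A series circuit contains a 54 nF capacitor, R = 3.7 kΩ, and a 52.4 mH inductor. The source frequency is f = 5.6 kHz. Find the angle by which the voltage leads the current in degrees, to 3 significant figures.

ω = 2πf = 35190 rad/s
X_L = ωL = 1840 Ω
X_C = 1/(ωC) = 526 Ω
Net reactance X = X_L − X_C = 1320 Ω
Z = 3700 + j1320 Ω
|Z| = √(3700² + 1320²) = 3930 Ω
∠Z = arctan(1320/3700) = 19.6°

19.6°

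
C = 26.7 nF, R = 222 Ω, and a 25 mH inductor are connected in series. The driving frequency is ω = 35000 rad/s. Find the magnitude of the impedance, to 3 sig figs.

296 Ω

X_L = ωL = 875 Ω
X_C = 1/(ωC) = 1070 Ω
Net reactance X = X_L − X_C = -195 Ω
Z = 222 − j195 Ω
|Z| = √(222² + 195²) = 296 Ω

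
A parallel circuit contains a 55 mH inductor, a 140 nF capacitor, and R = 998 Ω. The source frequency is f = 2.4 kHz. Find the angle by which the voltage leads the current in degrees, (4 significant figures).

-42.10°

ω = 2πf = 15080 rad/s
X_L = ωL = 829.4 Ω
X_C = 1/(ωC) = 473.7 Ω
Parallel: admittances add. Y = 1/R + 1/(jωL) + jωC
Y = (0.001002 + j0.0009054) S
|Y| = 0.001350 S → |Z| = 1/|Y| = 740.5 Ω, ∠Z = −∠Y = -42.10°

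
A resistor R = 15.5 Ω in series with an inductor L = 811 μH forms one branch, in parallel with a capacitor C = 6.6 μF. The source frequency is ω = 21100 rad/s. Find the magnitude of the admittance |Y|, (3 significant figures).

111 mS

X_L = ωL = 17.1 Ω
X_C = 1/(ωC) = 7.18 Ω
Branch 1 (R+jX_L): Z₁ = 15.5 + j17.1 Ω, |Z₁| = 23.1 Ω
Branch 2 (−jX_C): Z₂ = −j7.18 Ω
Parallel: Z = Z₁Z₂/(Z₁+Z₂), |Z| = 9.01 Ω, ∠Z = -74.8°
|Y| = 1/|Z| = 111 mS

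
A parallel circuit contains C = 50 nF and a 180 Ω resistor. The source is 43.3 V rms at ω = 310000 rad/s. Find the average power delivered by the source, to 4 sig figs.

X_C = 1/(ωC) = 64.52 Ω
Parallel: admittances add. Y = 1/R + jωC
Y = (0.005556 + j0.01550) S
|Y| = 0.01647 S → |Z| = 1/|Y| = 60.73 Ω, ∠Z = −∠Y = -70.28°
I = V/|Z| = 713.0 mA
P = VI cos φ = 43.3 × 0.7130 × cos(-70.28°) = 10.42 W

10.42 W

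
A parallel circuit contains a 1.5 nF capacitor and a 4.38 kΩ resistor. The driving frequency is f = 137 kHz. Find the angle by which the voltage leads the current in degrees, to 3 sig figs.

ω = 2πf = 860800 rad/s
X_C = 1/(ωC) = 774 Ω
Parallel: admittances add. Y = 1/R + jωC
Y = (0.000228 + j0.00129) S
|Y| = 0.00131 S → |Z| = 1/|Y| = 763 Ω, ∠Z = −∠Y = -80.0°

-80.0°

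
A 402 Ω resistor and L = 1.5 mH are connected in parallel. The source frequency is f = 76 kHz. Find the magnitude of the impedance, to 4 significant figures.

350.6 Ω

ω = 2πf = 477500 rad/s
X_L = ωL = 716.3 Ω
Parallel: admittances add. Y = 1/R + 1/(jωL)
Y = (0.002488 − j0.001396) S
|Y| = 0.002853 S → |Z| = 1/|Y| = 350.6 Ω, ∠Z = −∠Y = 29.30°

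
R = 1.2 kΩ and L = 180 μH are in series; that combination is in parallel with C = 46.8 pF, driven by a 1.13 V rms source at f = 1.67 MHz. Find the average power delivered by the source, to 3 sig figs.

ω = 2πf = 1.049e+07 rad/s
X_L = ωL = 1890 Ω
X_C = 1/(ωC) = 2040 Ω
Branch 1 (R+jX_L): Z₁ = 1200 + j1890 Ω, |Z₁| = 2240 Ω
Branch 2 (−jX_C): Z₂ = −j2040 Ω
Parallel: Z = Z₁Z₂/(Z₁+Z₂), |Z| = 3770 Ω, ∠Z = -25.4°
I = V/|Z| = 300 μA
P = VI cos φ = 1.13 × 0.000300 × cos(-25.4°) = 306 μW

306 μW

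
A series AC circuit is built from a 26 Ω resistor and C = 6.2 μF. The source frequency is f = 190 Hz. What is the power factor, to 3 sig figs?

ω = 2πf = 1194 rad/s
X_C = 1/(ωC) = 135 Ω
Z = 26.0 − j135 Ω
|Z| = √(26.0² + 135²) = 138 Ω
∠Z = arctan(-135/26.0) = -79.1°
cos φ = cos(-79.1°) = 0.189

0.189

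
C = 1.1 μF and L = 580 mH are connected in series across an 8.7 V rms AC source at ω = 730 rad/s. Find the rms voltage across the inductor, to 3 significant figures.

X_L = ωL = 423 Ω
X_C = 1/(ωC) = 1250 Ω
Net reactance X = X_L − X_C = -822 Ω
Z = − j822 Ω
|Z| = √(0² + 822²) = 822 Ω
I = V/|Z| = 10.6 mA
V_L = I·|Z_L| = 0.0106 × 423 = 4.48 V

4.48 V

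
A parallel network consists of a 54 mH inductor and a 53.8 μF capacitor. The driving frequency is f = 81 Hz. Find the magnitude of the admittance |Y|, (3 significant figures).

ω = 2πf = 508.9 rad/s
X_L = ωL = 27.5 Ω
X_C = 1/(ωC) = 36.5 Ω
Parallel: admittances add. Y = 1/(jωL) + jωC
Y = (0 − j0.00901) S
|Y| = 0.00901 S → |Z| = 1/|Y| = 111 Ω, ∠Z = −∠Y = 90.0°

9.01 mS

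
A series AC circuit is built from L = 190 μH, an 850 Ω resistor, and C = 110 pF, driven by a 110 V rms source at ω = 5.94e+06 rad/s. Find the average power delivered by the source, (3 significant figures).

X_L = ωL = 1130 Ω
X_C = 1/(ωC) = 1530 Ω
Net reactance X = X_L − X_C = -402 Ω
Z = 850 − j402 Ω
|Z| = √(850² + 402²) = 940 Ω
∠Z = arctan(-402/850) = -25.3°
I = V/|Z| = 117 mA
P = VI cos φ = 110 × 0.117 × cos(-25.3°) = 11.6 W

11.6 W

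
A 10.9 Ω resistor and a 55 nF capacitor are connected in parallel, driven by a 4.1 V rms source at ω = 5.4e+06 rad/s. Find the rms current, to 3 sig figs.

1.27 A

X_C = 1/(ωC) = 3.37 Ω
Parallel: admittances add. Y = 1/R + jωC
Y = (0.0917 + j0.297) S
|Y| = 0.311 S → |Z| = 1/|Y| = 3.22 Ω, ∠Z = −∠Y = -72.8°
I = V/|Z| = 4.1/3.22 = 1.27 A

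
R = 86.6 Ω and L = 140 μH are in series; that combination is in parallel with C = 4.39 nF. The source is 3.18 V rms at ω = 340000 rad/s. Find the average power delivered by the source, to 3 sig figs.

89.7 mW

X_L = ωL = 47.6 Ω
X_C = 1/(ωC) = 670 Ω
Branch 1 (R+jX_L): Z₁ = 86.6 + j47.6 Ω, |Z₁| = 98.8 Ω
Branch 2 (−jX_C): Z₂ = −j670 Ω
Parallel: Z = Z₁Z₂/(Z₁+Z₂), |Z| = 105 Ω, ∠Z = 20.9°
I = V/|Z| = 30.2 mA
P = VI cos φ = 3.18 × 0.0302 × cos(20.9°) = 89.7 mW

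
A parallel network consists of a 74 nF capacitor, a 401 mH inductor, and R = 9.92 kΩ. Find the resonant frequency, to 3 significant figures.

ω₀ = 1/√(LC) = 1/√(0.401 × 7.4e-08) = 5805 rad/s
f₀ = ω₀/(2π) = 924 Hz

924 Hz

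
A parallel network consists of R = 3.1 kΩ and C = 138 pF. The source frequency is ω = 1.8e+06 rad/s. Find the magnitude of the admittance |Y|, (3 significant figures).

407 μS

X_C = 1/(ωC) = 4030 Ω
Parallel: admittances add. Y = 1/R + jωC
Y = (0.000323 + j0.000248) S
|Y| = 0.000407 S → |Z| = 1/|Y| = 2460 Ω, ∠Z = −∠Y = -37.6°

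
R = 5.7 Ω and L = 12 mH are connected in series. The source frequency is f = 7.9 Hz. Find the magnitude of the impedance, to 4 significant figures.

5.731 Ω

ω = 2πf = 49.64 rad/s
X_L = ωL = 0.5956 Ω
Z = 5.700 + j0.5956 Ω
|Z| = √(5.700² + 0.5956²) = 5.731 Ω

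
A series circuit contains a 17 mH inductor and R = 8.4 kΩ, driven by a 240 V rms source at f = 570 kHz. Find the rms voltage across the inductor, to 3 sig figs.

ω = 2πf = 3.581e+06 rad/s
X_L = ωL = 60900 Ω
Z = 8400 + j60900 Ω
|Z| = √(8400² + 60900²) = 61500 Ω
I = V/|Z| = 3.90 mA
V_L = I·|Z_L| = 0.00390 × 60900 = 238 V

238 V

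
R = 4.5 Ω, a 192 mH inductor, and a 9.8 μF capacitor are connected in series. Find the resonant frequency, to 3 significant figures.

116 Hz

ω₀ = 1/√(LC) = 1/√(0.192 × 9.8e-06) = 729.0 rad/s
f₀ = ω₀/(2π) = 116 Hz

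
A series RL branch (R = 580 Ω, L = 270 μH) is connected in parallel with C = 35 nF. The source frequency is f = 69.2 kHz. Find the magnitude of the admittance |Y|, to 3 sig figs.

15.0 mS

ω = 2πf = 434800 rad/s
X_L = ωL = 117 Ω
X_C = 1/(ωC) = 65.7 Ω
Branch 1 (R+jX_L): Z₁ = 580 + j117 Ω, |Z₁| = 592 Ω
Branch 2 (−jX_C): Z₂ = −j65.7 Ω
Parallel: Z = Z₁Z₂/(Z₁+Z₂), |Z| = 66.8 Ω, ∠Z = -83.6°
|Y| = 1/|Z| = 15.0 mS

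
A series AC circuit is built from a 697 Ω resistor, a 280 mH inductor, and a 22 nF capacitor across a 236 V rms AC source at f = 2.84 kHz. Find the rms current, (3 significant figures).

92.7 mA

ω = 2πf = 17840 rad/s
X_L = ωL = 5000 Ω
X_C = 1/(ωC) = 2550 Ω
Net reactance X = X_L − X_C = 2450 Ω
Z = 697 + j2450 Ω
|Z| = √(697² + 2450²) = 2550 Ω
I = V/|Z| = 236/2550 = 92.7 mA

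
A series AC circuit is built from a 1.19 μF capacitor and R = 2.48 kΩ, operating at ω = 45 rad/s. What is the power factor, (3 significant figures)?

0.132

X_C = 1/(ωC) = 18700 Ω
Z = 2480 − j18700 Ω
|Z| = √(2480² + 18700²) = 18800 Ω
∠Z = arctan(-18700/2480) = -82.4°
cos φ = cos(-82.4°) = 0.132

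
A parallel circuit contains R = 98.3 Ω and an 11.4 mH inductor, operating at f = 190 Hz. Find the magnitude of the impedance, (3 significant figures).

ω = 2πf = 1194 rad/s
X_L = ωL = 13.6 Ω
Parallel: admittances add. Y = 1/R + 1/(jωL)
Y = (0.0102 − j0.0735) S
|Y| = 0.0742 S → |Z| = 1/|Y| = 13.5 Ω, ∠Z = −∠Y = 82.1°

13.5 Ω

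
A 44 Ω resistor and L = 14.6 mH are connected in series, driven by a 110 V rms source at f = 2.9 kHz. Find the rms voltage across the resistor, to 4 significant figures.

ω = 2πf = 18220 rad/s
X_L = ωL = 266.0 Ω
Z = 44.00 + j266.0 Ω
|Z| = √(44.00² + 266.0²) = 269.6 Ω
I = V/|Z| = 407.9 mA
V_R = I·|Z_R| = 0.4079 × 44.00 = 17.95 V

17.95 V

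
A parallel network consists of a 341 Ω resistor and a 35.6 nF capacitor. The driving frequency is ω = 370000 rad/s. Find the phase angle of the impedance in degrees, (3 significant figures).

X_C = 1/(ωC) = 75.9 Ω
Parallel: admittances add. Y = 1/R + jωC
Y = (0.00293 + j0.0132) S
|Y| = 0.0135 S → |Z| = 1/|Y| = 74.1 Ω, ∠Z = −∠Y = -77.4°

-77.4°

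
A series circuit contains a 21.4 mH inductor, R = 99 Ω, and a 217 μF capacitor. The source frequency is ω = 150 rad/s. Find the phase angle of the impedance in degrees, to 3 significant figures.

-15.5°

X_L = ωL = 3.21 Ω
X_C = 1/(ωC) = 30.7 Ω
Net reactance X = X_L − X_C = -27.5 Ω
Z = 99.0 − j27.5 Ω
|Z| = √(99.0² + 27.5²) = 103 Ω
∠Z = arctan(-27.5/99.0) = -15.5°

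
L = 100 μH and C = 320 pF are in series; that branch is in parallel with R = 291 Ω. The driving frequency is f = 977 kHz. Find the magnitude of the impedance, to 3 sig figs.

98.6 Ω

ω = 2πf = 6.139e+06 rad/s
X_L = ωL = 614 Ω
X_C = 1/(ωC) = 509 Ω
Branch 1: Z₁ = R = 291 Ω
Branch 2 (series LC): Z₂ = j(X_L − X_C) = j105 Ω
Parallel: Z = Z₁Z₂/(Z₁+Z₂), |Z| = 98.6 Ω, ∠Z = 70.2°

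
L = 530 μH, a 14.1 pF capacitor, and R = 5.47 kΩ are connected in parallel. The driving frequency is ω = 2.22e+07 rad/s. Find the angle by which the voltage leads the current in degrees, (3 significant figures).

-51.3°

X_L = ωL = 11800 Ω
X_C = 1/(ωC) = 3190 Ω
Parallel: admittances add. Y = 1/R + 1/(jωL) + jωC
Y = (0.000183 + j0.000228) S
|Y| = 0.000292 S → |Z| = 1/|Y| = 3420 Ω, ∠Z = −∠Y = -51.3°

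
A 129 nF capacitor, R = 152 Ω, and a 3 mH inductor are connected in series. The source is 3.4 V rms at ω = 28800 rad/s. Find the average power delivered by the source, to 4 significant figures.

31.10 mW

X_L = ωL = 86.40 Ω
X_C = 1/(ωC) = 269.2 Ω
Net reactance X = X_L − X_C = -182.8 Ω
Z = 152.0 − j182.8 Ω
|Z| = √(152.0² + 182.8²) = 237.7 Ω
∠Z = arctan(-182.8/152.0) = -50.25°
I = V/|Z| = 14.30 mA
P = VI cos φ = 3.4 × 0.01430 × cos(-50.25°) = 31.10 mW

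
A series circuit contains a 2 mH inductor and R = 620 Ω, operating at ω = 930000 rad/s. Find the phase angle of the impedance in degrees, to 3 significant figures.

X_L = ωL = 1860 Ω
Z = 620 + j1860 Ω
|Z| = √(620² + 1860²) = 1960 Ω
∠Z = arctan(1860/620) = 71.6°

71.6°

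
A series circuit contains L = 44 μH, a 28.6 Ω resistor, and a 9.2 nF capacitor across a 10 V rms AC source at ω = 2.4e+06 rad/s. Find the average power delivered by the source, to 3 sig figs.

X_L = ωL = 106 Ω
X_C = 1/(ωC) = 45.3 Ω
Net reactance X = X_L − X_C = 60.3 Ω
Z = 28.6 + j60.3 Ω
|Z| = √(28.6² + 60.3²) = 66.7 Ω
∠Z = arctan(60.3/28.6) = 64.6°
I = V/|Z| = 150 mA
P = VI cos φ = 10 × 0.150 × cos(64.6°) = 642 mW

642 mW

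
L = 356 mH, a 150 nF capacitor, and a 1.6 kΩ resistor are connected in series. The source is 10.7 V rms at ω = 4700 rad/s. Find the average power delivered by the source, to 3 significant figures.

69.8 mW

X_L = ωL = 1670 Ω
X_C = 1/(ωC) = 1420 Ω
Net reactance X = X_L − X_C = 255 Ω
Z = 1600 + j255 Ω
|Z| = √(1600² + 255²) = 1620 Ω
∠Z = arctan(255/1600) = 9.05°
I = V/|Z| = 6.60 mA
P = VI cos φ = 10.7 × 0.00660 × cos(9.05°) = 69.8 mW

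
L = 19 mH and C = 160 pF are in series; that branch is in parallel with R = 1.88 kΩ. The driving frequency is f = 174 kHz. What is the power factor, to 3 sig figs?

ω = 2πf = 1.093e+06 rad/s
X_L = ωL = 20800 Ω
X_C = 1/(ωC) = 5720 Ω
Branch 1: Z₁ = R = 1880 Ω
Branch 2 (series LC): Z₂ = j(X_L − X_C) = j15100 Ω
Parallel: Z = Z₁Z₂/(Z₁+Z₂), |Z| = 1870 Ω, ∠Z = 7.12°
cos φ = cos(7.12°) = 0.992

0.992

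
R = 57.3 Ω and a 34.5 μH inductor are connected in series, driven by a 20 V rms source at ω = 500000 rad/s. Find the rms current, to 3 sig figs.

334 mA

X_L = ωL = 17.2 Ω
Z = 57.3 + j17.2 Ω
|Z| = √(57.3² + 17.2²) = 59.8 Ω
I = V/|Z| = 20/59.8 = 334 mA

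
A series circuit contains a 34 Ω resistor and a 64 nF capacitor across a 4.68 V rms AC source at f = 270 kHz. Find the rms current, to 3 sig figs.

ω = 2πf = 1.696e+06 rad/s
X_C = 1/(ωC) = 9.21 Ω
Z = 34.0 − j9.21 Ω
|Z| = √(34.0² + 9.21²) = 35.2 Ω
I = V/|Z| = 4.68/35.2 = 133 mA

133 mA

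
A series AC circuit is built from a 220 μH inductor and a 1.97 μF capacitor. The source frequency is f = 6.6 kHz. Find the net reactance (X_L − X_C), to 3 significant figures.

-3.12 Ω

ω = 2πf = 41470 rad/s
X_L = ωL = 9.12 Ω
X_C = 1/(ωC) = 12.2 Ω
X = 9.12 − 12.2 = -3.12 Ω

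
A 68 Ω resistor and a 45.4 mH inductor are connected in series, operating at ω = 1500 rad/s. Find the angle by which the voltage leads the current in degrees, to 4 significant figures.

X_L = ωL = 68.10 Ω
Z = 68.00 + j68.10 Ω
|Z| = √(68.00² + 68.10²) = 96.24 Ω
∠Z = arctan(68.10/68.00) = 45.04°

45.04°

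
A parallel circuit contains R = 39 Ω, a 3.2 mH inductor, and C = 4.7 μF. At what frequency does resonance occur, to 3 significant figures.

ω₀ = 1/√(LC) = 1/√(0.0032 × 4.7e-06) = 8154 rad/s
f₀ = ω₀/(2π) = 1.30 kHz

1.30 kHz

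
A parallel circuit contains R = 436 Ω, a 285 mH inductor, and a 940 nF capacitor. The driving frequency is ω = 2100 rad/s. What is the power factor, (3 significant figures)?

0.991

X_L = ωL = 598 Ω
X_C = 1/(ωC) = 507 Ω
Parallel: admittances add. Y = 1/R + 1/(jωL) + jωC
Y = (0.00229 + j0.000303) S
|Y| = 0.00231 S → |Z| = 1/|Y| = 432 Ω, ∠Z = −∠Y = -7.53°
cos φ = cos(-7.53°) = 0.991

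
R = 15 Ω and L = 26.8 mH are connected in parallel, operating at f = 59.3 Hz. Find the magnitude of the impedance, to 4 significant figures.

ω = 2πf = 372.6 rad/s
X_L = ωL = 9.985 Ω
Parallel: admittances add. Y = 1/R + 1/(jωL)
Y = (0.06667 − j0.1001) S
|Y| = 0.1203 S → |Z| = 1/|Y| = 8.312 Ω, ∠Z = −∠Y = 56.35°

8.312 Ω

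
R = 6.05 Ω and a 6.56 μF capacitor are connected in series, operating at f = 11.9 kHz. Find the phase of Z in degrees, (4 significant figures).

ω = 2πf = 74770 rad/s
X_C = 1/(ωC) = 2.039 Ω
Z = 6.050 − j2.039 Ω
|Z| = √(6.050² + 2.039²) = 6.384 Ω
∠Z = arctan(-2.039/6.050) = -18.62°

-18.62°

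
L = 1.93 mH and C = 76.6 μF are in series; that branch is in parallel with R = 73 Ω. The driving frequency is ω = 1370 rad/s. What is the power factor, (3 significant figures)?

0.0939

X_L = ωL = 2.64 Ω
X_C = 1/(ωC) = 9.53 Ω
Branch 1: Z₁ = R = 73.0 Ω
Branch 2 (series LC): Z₂ = j(X_L − X_C) = −j6.88 Ω
Parallel: Z = Z₁Z₂/(Z₁+Z₂), |Z| = 6.85 Ω, ∠Z = -84.6°
cos φ = cos(-84.6°) = 0.0939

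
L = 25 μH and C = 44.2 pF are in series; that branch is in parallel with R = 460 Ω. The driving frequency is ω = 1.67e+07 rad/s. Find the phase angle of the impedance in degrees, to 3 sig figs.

-26.1°

X_L = ωL = 418 Ω
X_C = 1/(ωC) = 1350 Ω
Branch 1: Z₁ = R = 460 Ω
Branch 2 (series LC): Z₂ = j(X_L − X_C) = −j937 Ω
Parallel: Z = Z₁Z₂/(Z₁+Z₂), |Z| = 413 Ω, ∠Z = -26.1°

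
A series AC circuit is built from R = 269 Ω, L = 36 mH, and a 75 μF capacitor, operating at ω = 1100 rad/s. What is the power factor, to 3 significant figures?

X_L = ωL = 39.6 Ω
X_C = 1/(ωC) = 12.1 Ω
Net reactance X = X_L − X_C = 27.5 Ω
Z = 269 + j27.5 Ω
|Z| = √(269² + 27.5²) = 270 Ω
∠Z = arctan(27.5/269) = 5.83°
cos φ = cos(5.83°) = 0.995

0.995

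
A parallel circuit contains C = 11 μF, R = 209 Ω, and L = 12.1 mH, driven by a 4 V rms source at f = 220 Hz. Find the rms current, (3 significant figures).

ω = 2πf = 1382 rad/s
X_L = ωL = 16.7 Ω
X_C = 1/(ωC) = 65.8 Ω
Parallel: admittances add. Y = 1/R + 1/(jωL) + jωC
Y = (0.00478 − j0.0446) S
|Y| = 0.0448 S → |Z| = 1/|Y| = 22.3 Ω, ∠Z = −∠Y = 83.9°
I = V/|Z| = 4/22.3 = 179 mA

179 mA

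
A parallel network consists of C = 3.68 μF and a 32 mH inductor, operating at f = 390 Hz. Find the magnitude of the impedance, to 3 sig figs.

268 Ω

ω = 2πf = 2450 rad/s
X_L = ωL = 78.4 Ω
X_C = 1/(ωC) = 111 Ω
Parallel: admittances add. Y = 1/(jωL) + jωC
Y = (0 − j0.00374) S
|Y| = 0.00374 S → |Z| = 1/|Y| = 268 Ω, ∠Z = −∠Y = 90.0°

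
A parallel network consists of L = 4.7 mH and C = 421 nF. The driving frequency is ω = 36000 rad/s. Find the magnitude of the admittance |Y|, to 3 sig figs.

9.25 mS

X_L = ωL = 169 Ω
X_C = 1/(ωC) = 66.0 Ω
Parallel: admittances add. Y = 1/(jωL) + jωC
Y = (0 + j0.00925) S
|Y| = 0.00925 S → |Z| = 1/|Y| = 108 Ω, ∠Z = −∠Y = -90.0°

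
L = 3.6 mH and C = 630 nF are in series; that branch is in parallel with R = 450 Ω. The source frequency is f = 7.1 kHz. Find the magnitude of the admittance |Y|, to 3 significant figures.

ω = 2πf = 44610 rad/s
X_L = ωL = 161 Ω
X_C = 1/(ωC) = 35.6 Ω
Branch 1: Z₁ = R = 450 Ω
Branch 2 (series LC): Z₂ = j(X_L − X_C) = j125 Ω
Parallel: Z = Z₁Z₂/(Z₁+Z₂), |Z| = 120 Ω, ∠Z = 74.5°
|Y| = 1/|Z| = 8.30 mS

8.30 mS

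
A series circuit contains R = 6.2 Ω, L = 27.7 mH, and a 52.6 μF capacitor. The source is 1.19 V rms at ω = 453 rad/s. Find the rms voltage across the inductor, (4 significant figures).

0.4967 V

X_L = ωL = 12.55 Ω
X_C = 1/(ωC) = 41.97 Ω
Net reactance X = X_L − X_C = -29.42 Ω
Z = 6.200 − j29.42 Ω
|Z| = √(6.200² + 29.42²) = 30.07 Ω
I = V/|Z| = 39.58 mA
V_L = I·|Z_L| = 0.03958 × 12.55 = 0.4967 V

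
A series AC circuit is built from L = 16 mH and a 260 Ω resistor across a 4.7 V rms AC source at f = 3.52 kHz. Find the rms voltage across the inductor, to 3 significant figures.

ω = 2πf = 22120 rad/s
X_L = ωL = 354 Ω
Z = 260 + j354 Ω
|Z| = √(260² + 354²) = 439 Ω
I = V/|Z| = 10.7 mA
V_L = I·|Z_L| = 0.0107 × 354 = 3.79 V

3.79 V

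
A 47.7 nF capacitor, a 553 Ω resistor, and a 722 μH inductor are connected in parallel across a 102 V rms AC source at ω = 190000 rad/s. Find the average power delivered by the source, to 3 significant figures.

18.8 W

X_L = ωL = 137 Ω
X_C = 1/(ωC) = 110 Ω
Parallel: admittances add. Y = 1/R + 1/(jωL) + jωC
Y = (0.00181 + j0.00177) S
|Y| = 0.00253 S → |Z| = 1/|Y| = 395 Ω, ∠Z = −∠Y = -44.4°
I = V/|Z| = 258 mA
P = VI cos φ = 102 × 0.258 × cos(-44.4°) = 18.8 W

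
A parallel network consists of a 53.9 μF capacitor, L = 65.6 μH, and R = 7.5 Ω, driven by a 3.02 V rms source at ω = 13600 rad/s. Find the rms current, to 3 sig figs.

X_L = ωL = 0.892 Ω
X_C = 1/(ωC) = 1.36 Ω
Parallel: admittances add. Y = 1/R + 1/(jωL) + jωC
Y = (0.133 − j0.388) S
|Y| = 0.410 S → |Z| = 1/|Y| = 2.44 Ω, ∠Z = −∠Y = 71.0°
I = V/|Z| = 3.02/2.44 = 1.24 A

1.24 A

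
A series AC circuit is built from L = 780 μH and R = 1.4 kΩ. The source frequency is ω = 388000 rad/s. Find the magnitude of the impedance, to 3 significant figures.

X_L = ωL = 303 Ω
Z = 1400 + j303 Ω
|Z| = √(1400² + 303²) = 1430 Ω

1430 Ω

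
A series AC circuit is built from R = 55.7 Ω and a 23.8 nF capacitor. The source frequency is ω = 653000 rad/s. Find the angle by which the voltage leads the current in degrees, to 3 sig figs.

-49.1°

X_C = 1/(ωC) = 64.3 Ω
Z = 55.7 − j64.3 Ω
|Z| = √(55.7² + 64.3²) = 85.1 Ω
∠Z = arctan(-64.3/55.7) = -49.1°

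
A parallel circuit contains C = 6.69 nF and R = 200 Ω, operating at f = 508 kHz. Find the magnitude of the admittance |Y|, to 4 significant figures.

ω = 2πf = 3.192e+06 rad/s
X_C = 1/(ωC) = 46.83 Ω
Parallel: admittances add. Y = 1/R + jωC
Y = (0.005000 + j0.02135) S
|Y| = 0.02193 S → |Z| = 1/|Y| = 45.60 Ω, ∠Z = −∠Y = -76.82°

21.93 mS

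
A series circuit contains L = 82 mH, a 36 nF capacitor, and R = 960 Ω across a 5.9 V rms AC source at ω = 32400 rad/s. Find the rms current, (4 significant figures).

2.893 mA

X_L = ωL = 2657 Ω
X_C = 1/(ωC) = 857.3 Ω
Net reactance X = X_L − X_C = 1799 Ω
Z = 960.0 + j1799 Ω
|Z| = √(960.0² + 1799²) = 2040 Ω
I = V/|Z| = 5.9/2040 = 2.893 mA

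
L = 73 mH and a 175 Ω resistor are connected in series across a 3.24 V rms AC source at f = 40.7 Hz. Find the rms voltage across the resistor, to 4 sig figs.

ω = 2πf = 255.7 rad/s
X_L = ωL = 18.67 Ω
Z = 175.0 + j18.67 Ω
|Z| = √(175.0² + 18.67²) = 176.0 Ω
I = V/|Z| = 18.41 mA
V_R = I·|Z_R| = 0.01841 × 175.0 = 3.222 V

3.222 V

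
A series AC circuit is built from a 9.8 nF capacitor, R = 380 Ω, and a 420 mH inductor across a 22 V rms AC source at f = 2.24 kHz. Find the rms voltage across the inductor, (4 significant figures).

93.44 V

ω = 2πf = 14070 rad/s
X_L = ωL = 5911 Ω
X_C = 1/(ωC) = 7250 Ω
Net reactance X = X_L − X_C = -1339 Ω
Z = 380.0 − j1339 Ω
|Z| = √(380.0² + 1339²) = 1392 Ω
I = V/|Z| = 15.81 mA
V_L = I·|Z_L| = 0.01581 × 5911 = 93.44 V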